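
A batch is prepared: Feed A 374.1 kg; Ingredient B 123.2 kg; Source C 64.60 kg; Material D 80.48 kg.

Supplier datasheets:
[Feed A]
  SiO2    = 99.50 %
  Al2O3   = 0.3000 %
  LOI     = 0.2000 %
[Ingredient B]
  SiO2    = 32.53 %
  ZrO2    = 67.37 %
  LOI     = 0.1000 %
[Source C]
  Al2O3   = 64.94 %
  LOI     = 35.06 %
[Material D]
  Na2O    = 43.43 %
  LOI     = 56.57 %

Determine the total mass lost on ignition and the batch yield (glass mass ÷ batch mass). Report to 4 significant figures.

LOI loss = 69.05 kg; glass = 573.3 kg; yield = 89.25%

Working values are shown rounded off to 4 significant digits across the worked steps; all internal work keeps exact precision at all times — every reported result is rounded a single time; the derived quantities are carried starting from the weights per 573.3 kg of glass in exact precision (the yield, totals, the four compositions, glass mass, LOI) as set out in the problem or the answer.
LOI of each material in turn:
  Feed A: 374.1 × 0.002000 = 0.7482 kg
  Ingredient B: 123.2 × 0.001000 = 0.1232 kg
  Source C: 64.60 × 0.3506 = 22.65 kg
  Material D: 80.48 × 0.5657 = 45.53 kg
Total LOI = 69.05 kg
Glass = batch − LOI = 642.4 − 69.05 = 573.3 kg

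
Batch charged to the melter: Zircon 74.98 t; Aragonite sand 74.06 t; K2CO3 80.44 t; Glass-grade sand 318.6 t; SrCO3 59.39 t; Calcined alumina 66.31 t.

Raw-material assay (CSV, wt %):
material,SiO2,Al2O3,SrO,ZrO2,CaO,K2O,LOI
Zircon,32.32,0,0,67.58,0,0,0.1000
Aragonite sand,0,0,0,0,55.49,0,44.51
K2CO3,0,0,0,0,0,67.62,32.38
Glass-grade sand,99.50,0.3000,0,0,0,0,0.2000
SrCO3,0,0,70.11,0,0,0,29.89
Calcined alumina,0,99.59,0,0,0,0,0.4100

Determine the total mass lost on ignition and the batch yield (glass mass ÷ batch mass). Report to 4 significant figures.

LOI loss = 77.75 t; glass = 596.0 t; yield = 88.46%

All arithmetic runs at full precision at every stage — mid-chain values are shown, rounded to four significant digits, within the worked lines. A single rounding completes each reported value — the derived quantities (glass mass, totals, ignition loss, the six compositions, yield) are computed at full float precision from the weighed amounts at 596.0 t of glass as they appear in question or answer.
LOI of each material in turn:
  Zircon: 74.98 × 0.001000 = 0.07498 t
  Aragonite sand: 74.06 × 0.4451 = 32.96 t
  K2CO3: 80.44 × 0.3238 = 26.05 t
  Glass-grade sand: 318.6 × 0.002000 = 0.6372 t
  SrCO3: 59.39 × 0.2989 = 17.75 t
  Calcined alumina: 66.31 × 0.004100 = 0.2719 t
Total LOI = 77.75 t
Glass = batch − LOI = 673.8 − 77.75 = 596.0 t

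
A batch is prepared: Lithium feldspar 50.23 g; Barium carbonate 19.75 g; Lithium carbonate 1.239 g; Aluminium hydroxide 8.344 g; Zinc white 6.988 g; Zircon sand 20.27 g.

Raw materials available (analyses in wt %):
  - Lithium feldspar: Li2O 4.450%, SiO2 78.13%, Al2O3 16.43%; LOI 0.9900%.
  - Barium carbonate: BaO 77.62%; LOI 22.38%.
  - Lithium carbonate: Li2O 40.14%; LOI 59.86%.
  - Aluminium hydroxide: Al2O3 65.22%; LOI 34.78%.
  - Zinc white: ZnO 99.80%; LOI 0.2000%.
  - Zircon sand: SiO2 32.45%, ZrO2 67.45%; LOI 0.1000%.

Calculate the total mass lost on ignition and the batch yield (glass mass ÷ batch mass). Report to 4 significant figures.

Working values are displayed rounded to four significant digits across the worked steps. All internal work maintains full precision at each step — a single rounding produces each reported number; all derived quantities, including the six compositions, net glass mass, the totals, the yield, LOI, are re-derived from the weighed amounts on 98.23 g of glass in exact precision, as written in the problem or answer text.
Loss on ignition, line by line:
  Lithium feldspar: 50.23 × 0.009900 = 0.4973 g
  Barium carbonate: 19.75 × 0.2238 = 4.420 g
  Lithium carbonate: 1.239 × 0.5986 = 0.7417 g
  Aluminium hydroxide: 8.344 × 0.3478 = 2.902 g
  Zinc white: 6.988 × 0.002000 = 0.01398 g
  Zircon sand: 20.27 × 0.001000 = 0.02027 g
Total LOI = 8.595 g
Glass = batch − LOI = 106.8 − 8.595 = 98.23 g

LOI loss = 8.595 g; glass = 98.23 g; yield = 91.95%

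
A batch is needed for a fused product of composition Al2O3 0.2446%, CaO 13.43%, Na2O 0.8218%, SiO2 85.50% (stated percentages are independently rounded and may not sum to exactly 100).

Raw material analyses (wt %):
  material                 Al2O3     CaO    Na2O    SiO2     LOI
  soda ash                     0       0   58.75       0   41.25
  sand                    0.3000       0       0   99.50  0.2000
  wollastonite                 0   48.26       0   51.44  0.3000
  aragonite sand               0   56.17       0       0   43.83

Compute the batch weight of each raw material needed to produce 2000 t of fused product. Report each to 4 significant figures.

Intermediates are shown rounded off to 4 significant figures at each printed step. All arithmetic carries exact precision throughout. Each reported figure includes exactly one rounding — the derived quantities (the totals, LOI, net glass mass, four oxide percentages, the yield) are computed at full float precision from the batch weights for 2000 t of glass, exactly as shown in the problem or answer text.
Oxide-by-oxide targets in 2000 t fused product:
  Al2O3: 0.2446% × 2000 = 4.892 t
  CaO: 13.43% × 2000 = 268.6 t
  Na2O: 0.8218% × 2000 = 16.44 t
  SiO2: 85.50% × 2000 = 1710 t
Sums-versus-targets review using the reported weights, against the basis in use (each sum matches its target mass inside rounding margins):
  Al2O3: 1631·0.003000 = 4.893 t (target 4.892 t)
  CaO: 170.1·0.4826 + 332.1·0.5617 = 268.6 t (target 268.6 t)
  Na2O: 27.98·0.5875 = 16.44 t (target 16.44 t)
  SiO2: 1631·0.9950 + 170.1·0.5144 = 1710 t (target 1710 t)
The glass-mass cross-check: batch Σ − ignition loss = 2000 t (targets for the oxides total 2000 t; against the stated basis, 2000 t — differing by rounding only).
Total batch = Σ batch = 2161 t; ignition loss, Σ(batch × LOI) = 160.9 t; the yield ratio, glass ÷ batch: 92.56%.

Batch per 2000 t fused product:
  soda ash: 27.98 t
  sand: 1631 t
  wollastonite: 170.1 t
  aragonite sand: 332.1 t
Total batch = 2161 t; LOI loss = 160.9 t; yield = 92.56%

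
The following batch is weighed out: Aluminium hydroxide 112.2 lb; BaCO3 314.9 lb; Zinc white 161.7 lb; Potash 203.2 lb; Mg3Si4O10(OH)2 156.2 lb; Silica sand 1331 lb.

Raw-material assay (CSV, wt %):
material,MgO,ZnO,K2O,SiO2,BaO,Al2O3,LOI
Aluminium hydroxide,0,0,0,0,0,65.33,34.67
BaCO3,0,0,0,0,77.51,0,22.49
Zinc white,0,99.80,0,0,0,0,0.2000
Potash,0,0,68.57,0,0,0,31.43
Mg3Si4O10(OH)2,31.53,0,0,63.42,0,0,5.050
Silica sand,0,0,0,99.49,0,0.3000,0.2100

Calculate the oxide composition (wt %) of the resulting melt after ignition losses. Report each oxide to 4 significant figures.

Glass mass = 2095 lb (batch 2279 − LOI 184.6).
Composition: MgO 2.351%, ZnO 7.704%, K2O 6.652%, SiO2 67.95%, BaO 11.65%, Al2O3 3.690%

Each numeric step keeps full precision at all times. The intermediate values are shown (rounded to four significant figures) in the printout — exactly one rounding is applied to every reported number. All derived quantities, including the totals, yield, net glass mass, the six compositions, LOI, are carried starting from the weights at 2095 lb of glass in full float precision, exactly as shown in question or answer.
Oxide masses out of the charge:
  MgO: 156.2·0.3153 = 49.25 lb
  ZnO: 161.7·0.9980 = 161.4 lb
  K2O: 203.2·0.6857 = 139.3 lb
  SiO2: 156.2·0.6342 + 1331·0.9949 = 1423 lb
  BaO: 314.9·0.7751 = 244.1 lb
  Al2O3: 112.2·0.6533 + 1331·0.003000 = 77.29 lb
LOI: 112.2·0.3467 + 314.9·0.2249 + 161.7·0.002000 + 203.2·0.3143 + 156.2·0.05050 + 1331·0.002100 = 184.6 lb
The glass mass, total less LOI, = 2279 − 184.6 = 2095 lb (= Σ oxide masses)
percent share: oxide ÷ glass, ×100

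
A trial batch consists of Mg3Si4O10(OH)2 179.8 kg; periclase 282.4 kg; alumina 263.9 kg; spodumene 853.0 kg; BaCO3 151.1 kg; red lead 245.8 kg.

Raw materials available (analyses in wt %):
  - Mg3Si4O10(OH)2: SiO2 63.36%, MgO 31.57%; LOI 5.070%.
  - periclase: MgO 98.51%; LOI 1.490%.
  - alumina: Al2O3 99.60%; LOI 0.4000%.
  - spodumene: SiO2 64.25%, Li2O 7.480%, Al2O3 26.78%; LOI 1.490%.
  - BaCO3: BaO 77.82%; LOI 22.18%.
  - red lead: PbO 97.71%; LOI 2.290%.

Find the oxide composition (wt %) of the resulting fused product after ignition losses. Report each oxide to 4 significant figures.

Glass mass = 1910 kg (batch 1976 − LOI 66.23).
Composition: SiO2 34.66%, Li2O 3.341%, Al2O3 25.72%, PbO 12.58%, BaO 6.157%, MgO 17.54%

Intermediates appear rounded to four significant digits on the page. All arithmetic carries exact precision in all steps; each reported figure includes exactly one rounding — all derived quantities, including totals, six oxide percentages, the yield, glass mass, LOI, are re-derived from the weighed amounts at 1910 kg of glass in full precision, as quoted within the problem or answer text.
Delivered oxide masses:
  SiO2: 179.8·0.6336 + 853.0·0.6425 = 662.0 kg
  Li2O: 853.0·0.07480 = 63.80 kg
  Al2O3: 263.9·0.9960 + 853.0·0.2678 = 491.3 kg
  PbO: 245.8·0.9771 = 240.2 kg
  BaO: 151.1·0.7782 = 117.6 kg
  MgO: 179.8·0.3157 + 282.4·0.9851 = 335.0 kg
LOI: 179.8·0.05070 + 282.4·0.01490 + 263.9·0.004000 + 853.0·0.01490 + 151.1·0.2218 + 245.8·0.02290 = 66.23 kg
batch − LOI leaves glass = 1976 − 66.23 = 1910 kg (= the summed oxide contributions)
percent share: oxide ÷ glass, ×100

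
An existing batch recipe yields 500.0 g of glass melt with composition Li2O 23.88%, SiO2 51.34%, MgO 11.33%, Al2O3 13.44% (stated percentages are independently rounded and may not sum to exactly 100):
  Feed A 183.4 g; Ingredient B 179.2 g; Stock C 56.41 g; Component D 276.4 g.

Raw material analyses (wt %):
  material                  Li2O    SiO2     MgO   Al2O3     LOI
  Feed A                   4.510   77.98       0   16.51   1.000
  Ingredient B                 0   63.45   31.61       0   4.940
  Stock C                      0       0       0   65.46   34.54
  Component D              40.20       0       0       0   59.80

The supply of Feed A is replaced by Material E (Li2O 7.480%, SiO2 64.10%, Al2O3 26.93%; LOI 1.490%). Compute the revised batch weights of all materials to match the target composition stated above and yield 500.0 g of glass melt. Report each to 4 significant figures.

All arithmetic maintains full precision at each step. In-progress results are shown, with 4-significant-digit rounding, in the working — every reported result receives exactly one rounding. Derived quantities, which include LOI, totals, the four compositions, glass mass, the yield, are re-derived in full float precision, as written in problem or answer, from the batch weights on 500.0 g of glass.
Oxide mass targets, per 500.0 g glass melt:
  Li2O: 23.88% × 500.0 = 119.4 g
  SiO2: 51.34% × 500.0 = 256.7 g
  MgO: 11.33% × 500.0 = 56.65 g
  Al2O3: 13.44% × 500.0 = 67.20 g
Verifying the oxide balance from the weights as reported, under the basis named above (each sum matches its target mass modulo rounding of the values):
  Li2O: 223.1·0.07480 + 255.5·0.4020 = 119.4 g (target 119.4 g)
  SiO2: 223.1·0.6410 + 179.2·0.6345 = 256.7 g (target 256.7 g)
  MgO: 179.2·0.3161 = 56.65 g (target 56.65 g)
  Al2O3: 223.1·0.2693 + 10.89·0.6546 = 67.21 g (target 67.20 g)
Glass mass check: Σ batch − LOI loss = 500.0 g (oxide target masses add up to 500.0 g; versus the stated basis of 500.0 g — gaps are rounding artifacts).
Batch total: Σ batch = 668.7 g; LOI loss = Σ batch·LOI = 168.7 g; yield, glass over the total, = 74.77%.

Revised batch per 500.0 g glass melt:
  Material E: 223.1 g
  Ingredient B: 179.2 g
  Stock C: 10.89 g
  Component D: 255.5 g
Total batch = 668.7 g; LOI loss = 168.7 g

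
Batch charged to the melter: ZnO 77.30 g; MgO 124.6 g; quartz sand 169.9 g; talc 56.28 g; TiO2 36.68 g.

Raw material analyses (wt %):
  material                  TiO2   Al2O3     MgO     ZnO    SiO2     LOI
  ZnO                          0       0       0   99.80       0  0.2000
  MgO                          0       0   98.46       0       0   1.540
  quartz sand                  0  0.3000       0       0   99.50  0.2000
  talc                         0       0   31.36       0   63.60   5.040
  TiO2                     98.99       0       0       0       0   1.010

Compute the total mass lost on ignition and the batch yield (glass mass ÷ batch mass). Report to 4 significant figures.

Working values appear (rounded to four significant digits) at each printed step. The whole derivation carries exact precision end to end; every reported value takes just one rounding; the derived quantities (the five compositions, glass mass, the totals, LOI, the yield) are re-derived in full float precision using the weight values for 459.1 g of glass exactly as shown in the problem or the answer.
Loss on ignition, line by line:
  ZnO: 77.30 × 0.002000 = 0.1546 g
  MgO: 124.6 × 0.01540 = 1.919 g
  quartz sand: 169.9 × 0.002000 = 0.3398 g
  talc: 56.28 × 0.05040 = 2.837 g
  TiO2: 36.68 × 0.01010 = 0.3705 g
Total LOI = 5.620 g
Glass = batch − LOI = 464.8 − 5.620 = 459.1 g

LOI loss = 5.620 g; glass = 459.1 g; yield = 98.79%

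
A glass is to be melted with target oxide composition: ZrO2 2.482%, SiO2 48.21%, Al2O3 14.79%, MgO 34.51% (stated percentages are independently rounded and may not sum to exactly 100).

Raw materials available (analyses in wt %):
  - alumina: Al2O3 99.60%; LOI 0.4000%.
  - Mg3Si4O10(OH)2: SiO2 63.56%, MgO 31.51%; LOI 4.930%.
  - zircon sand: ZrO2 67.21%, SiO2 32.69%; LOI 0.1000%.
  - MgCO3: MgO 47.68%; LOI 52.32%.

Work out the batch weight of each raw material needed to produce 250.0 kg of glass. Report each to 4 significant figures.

Batch per 250.0 kg glass:
  alumina: 37.12 kg
  Mg3Si4O10(OH)2: 184.9 kg
  zircon sand: 9.232 kg
  MgCO3: 58.77 kg
Total batch = 290.0 kg; LOI loss = 40.02 kg; yield = 86.20%

In-progress results are displayed, rounded to four significant figures, as written; full float precision is held at each step. Every reported number takes exactly one rounding; derived quantities, including totals, glass mass, ignition loss, yield, four oxide percentages, are recomputed from the weighed amounts per 250.0 kg of glass at full precision, as given in problem or answer.
Target oxide masses per 250.0 kg glass:
  ZrO2: 2.482% × 250.0 = 6.205 kg
  SiO2: 48.21% × 250.0 = 120.5 kg
  Al2O3: 14.79% × 250.0 = 36.98 kg
  MgO: 34.51% × 250.0 = 86.28 kg
Oxide-by-oxide audit per the reported batch figures, on the stated basis (each sum matches its target mass once rounding is allowed for):
  ZrO2: 9.232·0.6721 = 6.205 kg (target 6.205 kg)
  SiO2: 184.9·0.6356 + 9.232·0.3269 = 120.5 kg (target 120.5 kg)
  Al2O3: 37.12·0.9960 = 36.97 kg (target 36.98 kg)
  MgO: 184.9·0.3151 + 58.77·0.4768 = 86.28 kg (target 86.28 kg)
Glass-mass sanity pass: batch Σ − ignition loss = 250.0 kg (targets for the oxides total 250.0 kg; against the stated basis, 250.0 kg — a pure rounding effect).
Adding the batch up: Σ batch = 290.0 kg; LOI loss = Σ batch·LOI = 40.02 kg; yield = glass ÷ total batch = 86.20%.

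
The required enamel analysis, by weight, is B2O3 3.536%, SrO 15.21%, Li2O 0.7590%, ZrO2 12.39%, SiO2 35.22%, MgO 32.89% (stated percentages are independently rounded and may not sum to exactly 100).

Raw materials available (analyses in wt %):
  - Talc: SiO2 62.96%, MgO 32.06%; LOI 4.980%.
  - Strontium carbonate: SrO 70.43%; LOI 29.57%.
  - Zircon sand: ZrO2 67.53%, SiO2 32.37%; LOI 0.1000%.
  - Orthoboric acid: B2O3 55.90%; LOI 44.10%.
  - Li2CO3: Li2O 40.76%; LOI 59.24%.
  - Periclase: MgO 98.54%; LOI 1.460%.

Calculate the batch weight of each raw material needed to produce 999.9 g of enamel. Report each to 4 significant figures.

Batch per 999.9 g enamel:
  Talc: 465.0 g
  Strontium carbonate: 215.9 g
  Zircon sand: 183.5 g
  Orthoboric acid: 63.25 g
  Li2CO3: 18.62 g
  Periclase: 182.4 g
Total batch = 1129 g; LOI loss = 128.8 g; yield = 88.59%

All arithmetic carries full float precision from first step to last. Mid-chain values are displayed, rounded to 4 significant digits, between the steps; every reported result sees exactly one rounding. Derived quantities, including LOI, totals, six oxide percentages, glass mass, yield, are carried from the batch weights at 999.9 g of glass at full float precision, precisely as stated by the problem or answer text.
The oxide mass targets at 999.9 g enamel:
  B2O3: 3.536% × 999.9 = 35.36 g
  SrO: 15.21% × 999.9 = 152.1 g
  Li2O: 0.7590% × 999.9 = 7.589 g
  ZrO2: 12.39% × 999.9 = 123.9 g
  SiO2: 35.22% × 999.9 = 352.2 g
  MgO: 32.89% × 999.9 = 328.9 g
Verifying the oxide balance working from each reported weight, under the basis named above (every target is met by its sum modulo rounding of the values):
  B2O3: 63.25·0.5590 = 35.36 g (target 35.36 g)
  SrO: 215.9·0.7043 = 152.1 g (target 152.1 g)
  Li2O: 18.62·0.4076 = 7.590 g (target 7.589 g)
  ZrO2: 183.5·0.6753 = 123.9 g (target 123.9 g)
  SiO2: 465.0·0.6296 + 183.5·0.3237 = 352.2 g (target 352.2 g)
  MgO: 465.0·0.3206 + 182.4·0.9854 = 328.8 g (target 328.9 g)
Auditing the glass mass value: net batch after ignition = 999.9 g (oxide target masses add up to 999.9 g; against the stated basis, 999.9 g — deltas are rounding alone).
Adding the batch up: Σ batch = 1129 g; loss to ignition Σ batch·LOI = 128.8 g; the yield ratio, glass ÷ batch: 88.59%.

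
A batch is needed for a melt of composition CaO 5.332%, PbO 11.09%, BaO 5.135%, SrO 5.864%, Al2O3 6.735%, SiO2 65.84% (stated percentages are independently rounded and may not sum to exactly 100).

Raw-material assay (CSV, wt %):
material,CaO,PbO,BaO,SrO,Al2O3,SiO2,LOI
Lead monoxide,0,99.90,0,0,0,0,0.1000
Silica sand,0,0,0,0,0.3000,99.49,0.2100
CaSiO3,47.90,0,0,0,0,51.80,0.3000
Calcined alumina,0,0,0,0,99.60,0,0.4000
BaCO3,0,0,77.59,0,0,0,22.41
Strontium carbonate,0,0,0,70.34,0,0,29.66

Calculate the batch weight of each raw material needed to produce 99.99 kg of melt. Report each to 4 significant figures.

Batch per 99.99 kg melt:
  Lead monoxide: 11.10 kg
  Silica sand: 60.38 kg
  CaSiO3: 11.13 kg
  Calcined alumina: 6.580 kg
  BaCO3: 6.617 kg
  Strontium carbonate: 8.336 kg
Total batch = 104.1 kg; LOI loss = 4.153 kg; yield = 96.01%

Working values appear, rounded to 4 significant digits, across the worked steps — all arithmetic runs at full float precision end to end; every reported number sees exactly one rounding; all derived quantities are computed from the batch weights per 99.99 kg of glass at exact precision (six oxide percentages, net glass mass, the yield, LOI, totals) exactly as shown in question or answer.
Target oxide masses per 99.99 kg melt:
  CaO: 5.332% × 99.99 = 5.331 kg
  PbO: 11.09% × 99.99 = 11.09 kg
  BaO: 5.135% × 99.99 = 5.134 kg
  SrO: 5.864% × 99.99 = 5.863 kg
  Al2O3: 6.735% × 99.99 = 6.734 kg
  SiO2: 65.84% × 99.99 = 65.83 kg
Per-oxide balance check applying the batch weights above, for the quoted basis mass (sums match the target masses given rounding of the digits):
  CaO: 11.13·0.4790 = 5.331 kg (target 5.331 kg)
  PbO: 11.10·0.9990 = 11.09 kg (target 11.09 kg)
  BaO: 6.617·0.7759 = 5.134 kg (target 5.134 kg)
  SrO: 8.336·0.7034 = 5.864 kg (target 5.863 kg)
  Al2O3: 60.38·0.003000 + 6.580·0.9960 = 6.735 kg (target 6.734 kg)
  SiO2: 60.38·0.9949 + 11.13·0.5180 = 65.84 kg (target 65.83 kg)
Glass mass check: the batch minus its LOI: 99.99 kg (targets for the oxides total 99.99 kg; with the basis standing at 99.99 kg — any gap is answer rounding).
Summing the batch: Σ batch = 104.1 kg; the LOI term Σ batch·LOI equals 4.153 kg; as yield: glass ÷ batch → 96.01%.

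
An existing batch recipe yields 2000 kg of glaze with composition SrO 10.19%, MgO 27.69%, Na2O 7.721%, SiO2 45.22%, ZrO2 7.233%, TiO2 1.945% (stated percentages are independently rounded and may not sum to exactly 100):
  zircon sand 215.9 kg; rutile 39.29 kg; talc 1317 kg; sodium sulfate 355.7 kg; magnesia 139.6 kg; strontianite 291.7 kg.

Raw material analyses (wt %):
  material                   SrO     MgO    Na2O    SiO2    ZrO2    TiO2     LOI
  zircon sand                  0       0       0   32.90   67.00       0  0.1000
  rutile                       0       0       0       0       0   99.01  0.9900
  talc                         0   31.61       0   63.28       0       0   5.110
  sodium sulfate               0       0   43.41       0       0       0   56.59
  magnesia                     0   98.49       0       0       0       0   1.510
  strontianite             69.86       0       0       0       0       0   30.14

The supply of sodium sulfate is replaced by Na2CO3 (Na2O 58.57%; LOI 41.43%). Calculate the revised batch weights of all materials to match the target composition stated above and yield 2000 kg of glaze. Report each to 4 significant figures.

Revised batch per 2000 kg glaze:
  zircon sand: 215.9 kg
  rutile: 39.29 kg
  talc: 1317 kg
  Na2CO3: 263.7 kg
  magnesia: 139.6 kg
  strontianite: 291.7 kg
Total batch = 2267 kg; LOI loss = 267.2 kg

Values along the way are shown rounded to four significant figures — the working math maintains exact precision in all steps — exactly one rounding is applied to every reported result. Derived quantities (six oxide percentages, totals, glass mass, yield, ignition loss) are carried in exact precision using the weight values on 2000 kg of glass, as set out in question or answer.
Oxide mass targets, per 2000 kg glaze:
  SrO: 10.19% × 2000 = 203.8 kg
  MgO: 27.69% × 2000 = 553.8 kg
  Na2O: 7.721% × 2000 = 154.4 kg
  SiO2: 45.22% × 2000 = 904.4 kg
  ZrO2: 7.233% × 2000 = 144.7 kg
  TiO2: 1.945% × 2000 = 38.90 kg
Verifying the oxide balance working from each reported weight, against the basis in use (target by target, the sums agree exact up to rounding of places):
  SrO: 291.7·0.6986 = 203.8 kg (target 203.8 kg)
  MgO: 1317·0.3161 + 139.6·0.9849 = 553.8 kg (target 553.8 kg)
  Na2O: 263.7·0.5857 = 154.4 kg (target 154.4 kg)
  SiO2: 215.9·0.3290 + 1317·0.6328 = 904.4 kg (target 904.4 kg)
  ZrO2: 215.9·0.6700 = 144.7 kg (target 144.7 kg)
  TiO2: 39.29·0.9901 = 38.90 kg (target 38.90 kg)
Glass-mass closure: net batch after ignition = 2000 kg (the Σ of target masses is 2000 kg; stated basis 2000 kg — gaps are rounding artifacts).
Batch total: Σ batch = 2267 kg; LOI loss = Σ batch·LOI = 267.2 kg; glass ÷ batch gives a yield of 88.22%.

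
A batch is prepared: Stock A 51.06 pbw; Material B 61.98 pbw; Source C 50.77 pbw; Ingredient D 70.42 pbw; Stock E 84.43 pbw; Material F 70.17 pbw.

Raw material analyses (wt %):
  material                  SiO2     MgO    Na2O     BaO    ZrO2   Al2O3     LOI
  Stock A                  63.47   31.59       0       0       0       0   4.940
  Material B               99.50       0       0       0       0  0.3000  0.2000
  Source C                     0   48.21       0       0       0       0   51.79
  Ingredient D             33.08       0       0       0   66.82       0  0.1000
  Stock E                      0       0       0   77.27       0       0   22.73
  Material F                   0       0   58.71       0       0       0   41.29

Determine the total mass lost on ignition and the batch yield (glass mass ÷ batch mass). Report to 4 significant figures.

LOI loss = 77.17 pbw; glass = 311.7 pbw; yield = 80.15%

Mid-chain values are displayed (rounded to four significant figures) within the worked lines. The working math maintains full float precision at all times. Each reported number sees exactly one rounding — derived quantities, including the yield, the totals, the six compositions, net glass mass, LOI, are re-derived using the weight values on 311.7 pbw of glass at full float precision as quoted within the question or the answer.
Loss on ignition, line by line:
  Stock A: 51.06 × 0.04940 = 2.522 pbw
  Material B: 61.98 × 0.002000 = 0.1240 pbw
  Source C: 50.77 × 0.5179 = 26.29 pbw
  Ingredient D: 70.42 × 0.001000 = 0.07042 pbw
  Stock E: 84.43 × 0.2273 = 19.19 pbw
  Material F: 70.17 × 0.4129 = 28.97 pbw
Total LOI = 77.17 pbw
Glass = batch − LOI = 388.8 − 77.17 = 311.7 pbw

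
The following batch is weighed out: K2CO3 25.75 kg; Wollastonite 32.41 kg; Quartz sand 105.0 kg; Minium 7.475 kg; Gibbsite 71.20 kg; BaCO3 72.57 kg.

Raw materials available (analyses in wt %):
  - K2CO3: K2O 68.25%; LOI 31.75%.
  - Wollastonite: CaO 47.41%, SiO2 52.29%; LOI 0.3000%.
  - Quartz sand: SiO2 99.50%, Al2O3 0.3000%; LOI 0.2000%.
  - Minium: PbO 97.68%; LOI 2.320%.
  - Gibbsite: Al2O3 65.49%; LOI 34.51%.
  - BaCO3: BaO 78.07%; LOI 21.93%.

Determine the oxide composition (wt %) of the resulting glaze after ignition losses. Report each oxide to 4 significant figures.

Glass mass = 265.3 kg (batch 314.4 − LOI 49.14).
Composition: CaO 5.793%, SiO2 45.77%, BaO 21.36%, Al2O3 17.70%, PbO 2.753%, K2O 6.625%

Full precision is carried at each step; the intermediate values are shown, with 4-significant-digit rounding, across the worked steps. A single rounding produces each reported figure; the derived quantities (six oxide percentages, net glass mass, the yield, totals, ignition loss) are re-derived from the batch weights on 265.3 kg of glass at full float precision exactly as shown in either problem or answer.
Mass of each oxide from the mix:
  CaO: 32.41·0.4741 = 15.37 kg
  SiO2: 32.41·0.5229 + 105.0·0.9950 = 121.4 kg
  BaO: 72.57·0.7807 = 56.66 kg
  Al2O3: 105.0·0.003000 + 71.20·0.6549 = 46.94 kg
  PbO: 7.475·0.9768 = 7.302 kg
  K2O: 25.75·0.6825 = 17.57 kg
LOI: 25.75·0.3175 + 32.41·0.003000 + 105.0·0.002000 + 7.475·0.02320 + 71.20·0.3451 + 72.57·0.2193 = 49.14 kg
Glass = total batch minus LOI = 314.4 − 49.14 = 265.3 kg (= the summed oxide contributions)
percent by weight: oxide/glass ×100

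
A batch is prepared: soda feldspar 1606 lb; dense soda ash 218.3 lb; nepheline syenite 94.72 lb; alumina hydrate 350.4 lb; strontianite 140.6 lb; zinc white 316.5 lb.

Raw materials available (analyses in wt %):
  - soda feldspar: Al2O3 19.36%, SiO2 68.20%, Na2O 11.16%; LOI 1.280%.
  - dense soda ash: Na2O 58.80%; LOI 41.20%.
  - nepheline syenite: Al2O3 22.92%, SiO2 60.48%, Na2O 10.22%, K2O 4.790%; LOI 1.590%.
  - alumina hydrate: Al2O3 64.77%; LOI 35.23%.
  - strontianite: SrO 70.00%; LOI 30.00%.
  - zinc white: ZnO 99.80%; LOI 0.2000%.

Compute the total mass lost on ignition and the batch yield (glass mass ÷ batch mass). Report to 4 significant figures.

All arithmetic maintains exact precision in every operation — values along the way are printed, with 4-significant-digit rounding, when written out — each reported figure includes exactly one rounding; all derived quantities, including the six compositions, totals, yield, ignition loss, net glass mass, are rebuilt from the batch weights on 2448 lb of glass at full precision precisely as stated by question or answer.
Ignition loss by material:
  soda feldspar: 1606 × 0.01280 = 20.56 lb
  dense soda ash: 218.3 × 0.4120 = 89.94 lb
  nepheline syenite: 94.72 × 0.01590 = 1.506 lb
  alumina hydrate: 350.4 × 0.3523 = 123.4 lb
  strontianite: 140.6 × 0.3000 = 42.18 lb
  zinc white: 316.5 × 0.002000 = 0.6330 lb
Total LOI = 278.3 lb
Glass = batch − LOI = 2727 − 278.3 = 2448 lb

LOI loss = 278.3 lb; glass = 2448 lb; yield = 89.79%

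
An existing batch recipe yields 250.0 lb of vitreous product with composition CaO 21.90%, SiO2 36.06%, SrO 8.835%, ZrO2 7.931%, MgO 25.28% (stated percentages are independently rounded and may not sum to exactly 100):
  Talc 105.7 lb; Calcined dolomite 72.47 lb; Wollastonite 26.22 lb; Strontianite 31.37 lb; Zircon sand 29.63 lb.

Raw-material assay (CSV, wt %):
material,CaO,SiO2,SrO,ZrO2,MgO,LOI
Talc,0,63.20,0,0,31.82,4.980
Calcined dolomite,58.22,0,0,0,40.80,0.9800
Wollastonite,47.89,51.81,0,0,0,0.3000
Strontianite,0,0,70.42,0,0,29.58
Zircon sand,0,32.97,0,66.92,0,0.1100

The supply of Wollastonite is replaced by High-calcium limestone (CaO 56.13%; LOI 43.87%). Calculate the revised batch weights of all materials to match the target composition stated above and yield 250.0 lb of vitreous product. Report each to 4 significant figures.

All internal work runs at full precision in every operation. In-progress results are printed (rounded to 4 significant figures) on the page — exactly one rounding lands on every reported number — derived quantities, including yield, net glass mass, the five compositions, the totals, ignition loss, are rebuilt using the weight values per 250.0 lb of glass at full precision, as given in the problem or the answer.
Per-oxide target masses for 250.0 lb vitreous product:
  CaO: 21.90% × 250.0 = 54.75 lb
  SiO2: 36.06% × 250.0 = 90.15 lb
  SrO: 8.835% × 250.0 = 22.09 lb
  ZrO2: 7.931% × 250.0 = 19.83 lb
  MgO: 25.28% × 250.0 = 63.20 lb
Mass-balance tally per oxide per the reported batch figures, per the basis as stated (every target is met by its sum exact up to rounding of places):
  CaO: 55.71·0.5822 + 39.76·0.5613 = 54.75 lb (target 54.75 lb)
  SiO2: 127.2·0.6320 + 29.63·0.3297 = 90.16 lb (target 90.15 lb)
  SrO: 31.37·0.7042 = 22.09 lb (target 22.09 lb)
  ZrO2: 29.63·0.6692 = 19.83 lb (target 19.83 lb)
  MgO: 127.2·0.3182 + 55.71·0.4080 = 63.20 lb (target 63.20 lb)
The glass-mass cross-check: net batch after ignition = 250.0 lb (the targets, summed, come to 250.0 lb; stated basis 250.0 lb — any gap is answer rounding).
Batch grand total — Σ batch = 283.7 lb; the LOI term Σ batch·LOI equals 33.64 lb; glass ÷ batch gives a yield of 88.14%.

Revised batch per 250.0 lb vitreous product:
  Talc: 127.2 lb
  Calcined dolomite: 55.71 lb
  High-calcium limestone: 39.76 lb
  Strontianite: 31.37 lb
  Zircon sand: 29.63 lb
Total batch = 283.7 lb; LOI loss = 33.64 lb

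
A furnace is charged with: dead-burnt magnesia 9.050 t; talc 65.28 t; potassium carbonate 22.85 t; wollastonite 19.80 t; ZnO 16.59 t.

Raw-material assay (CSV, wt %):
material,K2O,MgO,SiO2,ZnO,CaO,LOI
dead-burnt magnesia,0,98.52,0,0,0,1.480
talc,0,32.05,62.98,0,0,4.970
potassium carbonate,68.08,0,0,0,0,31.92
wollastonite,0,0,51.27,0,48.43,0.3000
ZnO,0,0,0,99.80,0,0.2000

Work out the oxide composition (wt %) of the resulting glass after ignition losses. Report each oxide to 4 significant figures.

Every computation keeps exact precision from start to finish. In-progress results are shown, with 4-significant-digit rounding, at each printed step. Each reported figure takes exactly one rounding. Derived quantities (the totals, ignition loss, glass mass, the yield, five oxide percentages) are rebuilt from the weighed amounts at 122.8 t of glass in full precision, precisely as stated by the question or the answer.
What the batch supplies per oxide:
  K2O: 22.85·0.6808 = 15.56 t
  MgO: 9.050·0.9852 + 65.28·0.3205 = 29.84 t
  SiO2: 65.28·0.6298 + 19.80·0.5127 = 51.26 t
  ZnO: 16.59·0.9980 = 16.56 t
  CaO: 19.80·0.4843 = 9.589 t
LOI: 9.050·0.01480 + 65.28·0.04970 + 22.85·0.3192 + 19.80·0.003000 + 16.59·0.002000 = 10.76 t
Glass = total batch minus LOI = 133.6 − 10.76 = 122.8 t (equal to the oxide-mass sum)
percent by weight: oxide/glass ×100

Glass mass = 122.8 t (batch 133.6 − LOI 10.76).
Composition: K2O 12.67%, MgO 24.30%, SiO2 41.74%, ZnO 13.48%, CaO 7.808%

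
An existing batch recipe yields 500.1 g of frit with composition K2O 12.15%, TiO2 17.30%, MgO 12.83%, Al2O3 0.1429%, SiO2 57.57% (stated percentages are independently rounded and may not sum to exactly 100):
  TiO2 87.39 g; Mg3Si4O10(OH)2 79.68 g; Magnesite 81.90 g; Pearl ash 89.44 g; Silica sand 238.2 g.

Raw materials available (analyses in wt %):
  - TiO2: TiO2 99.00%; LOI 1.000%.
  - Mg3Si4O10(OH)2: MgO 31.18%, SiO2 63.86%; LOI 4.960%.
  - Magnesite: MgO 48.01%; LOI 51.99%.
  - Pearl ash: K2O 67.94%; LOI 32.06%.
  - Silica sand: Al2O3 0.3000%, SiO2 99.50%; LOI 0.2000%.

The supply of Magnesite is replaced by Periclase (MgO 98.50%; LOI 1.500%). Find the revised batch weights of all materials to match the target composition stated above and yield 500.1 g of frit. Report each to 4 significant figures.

Full float precision is kept end to end; values along the way are shown (rounded to 4 significant figures) in the working. Each reported result receives exactly one rounding. All derived quantities, including glass mass, the five compositions, the totals, the yield, ignition loss, are computed from the batch weights at 500.1 g of glass at full float precision, as given in the question or the answer.
Target oxide masses per 500.1 g frit:
  K2O: 12.15% × 500.1 = 60.76 g
  TiO2: 17.30% × 500.1 = 86.52 g
  MgO: 12.83% × 500.1 = 64.16 g
  Al2O3: 0.1429% × 500.1 = 0.7146 g
  SiO2: 57.57% × 500.1 = 287.9 g
Mass-balance tally per oxide from the weights as reported, for the quoted basis mass (oxide sums agree with the targets up to rounding of the answer):
  K2O: 89.44·0.6794 = 60.77 g (target 60.76 g)
  TiO2: 87.39·0.9900 = 86.52 g (target 86.52 g)
  MgO: 79.68·0.3118 + 39.92·0.9850 = 64.17 g (target 64.16 g)
  Al2O3: 238.2·0.003000 = 0.7146 g (target 0.7146 g)
  SiO2: 79.68·0.6386 + 238.2·0.9950 = 287.9 g (target 287.9 g)
Mass balance on the glass: Σ batch − LOI loss = 500.1 g (the targets, summed, come to 500.1 g; basis as stated: 500.1 g — a pure rounding effect).
Summing the batch: Σ batch = 534.6 g; Σ batch·LOI gives LOI loss = 34.58 g; yield, glass over the total, = 93.53%.

Revised batch per 500.1 g frit:
  TiO2: 87.39 g
  Mg3Si4O10(OH)2: 79.68 g
  Periclase: 39.92 g
  Pearl ash: 89.44 g
  Silica sand: 238.2 g
Total batch = 534.6 g; LOI loss = 34.58 g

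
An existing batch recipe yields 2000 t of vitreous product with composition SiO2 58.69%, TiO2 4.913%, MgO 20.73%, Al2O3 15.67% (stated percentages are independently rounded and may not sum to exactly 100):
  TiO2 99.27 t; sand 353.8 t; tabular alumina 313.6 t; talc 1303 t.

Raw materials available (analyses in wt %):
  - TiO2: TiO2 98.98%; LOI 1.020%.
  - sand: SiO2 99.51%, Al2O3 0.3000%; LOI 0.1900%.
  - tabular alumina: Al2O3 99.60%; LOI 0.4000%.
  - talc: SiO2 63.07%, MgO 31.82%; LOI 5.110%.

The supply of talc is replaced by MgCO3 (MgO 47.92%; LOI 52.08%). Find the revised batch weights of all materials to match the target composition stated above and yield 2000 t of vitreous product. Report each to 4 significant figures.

Each numeric step holds full float precision all the way through; intermediates are printed (rounded to four significant figures) when written out — each reported value includes exactly one rounding. The derived quantities, which include yield, four oxide percentages, net glass mass, the totals, LOI, are re-derived at full precision, exactly as printed in either problem or answer, from the weighed amounts for 2000 t of glass.
Oxide-by-oxide targets in 2000 t vitreous product:
  SiO2: 58.69% × 2000 = 1174 t
  TiO2: 4.913% × 2000 = 98.26 t
  MgO: 20.73% × 2000 = 414.6 t
  Al2O3: 15.67% × 2000 = 313.4 t
Sums-versus-targets review given the weights on record, for the quoted basis mass (each sum matches its target mass net of answer rounding effects):
  SiO2: 1180·0.9951 = 1174 t (target 1174 t)
  TiO2: 99.27·0.9898 = 98.26 t (target 98.26 t)
  MgO: 865.2·0.4792 = 414.6 t (target 414.6 t)
  Al2O3: 1180·0.003000 + 311.1·0.9960 = 313.4 t (target 313.4 t)
Glass-mass sanity pass: net batch after ignition = 2000 t (summing oxide targets gives 2000 t; the stated basis being 2000 t — rounding explains the deltas).
Batch grand total — Σ batch = 2456 t; the LOI term Σ batch·LOI equals 455.1 t; yield, glass over the total, = 81.47%.

Revised batch per 2000 t vitreous product:
  TiO2: 99.27 t
  sand: 1180 t
  tabular alumina: 311.1 t
  MgCO3: 865.2 t
Total batch = 2456 t; LOI loss = 455.1 t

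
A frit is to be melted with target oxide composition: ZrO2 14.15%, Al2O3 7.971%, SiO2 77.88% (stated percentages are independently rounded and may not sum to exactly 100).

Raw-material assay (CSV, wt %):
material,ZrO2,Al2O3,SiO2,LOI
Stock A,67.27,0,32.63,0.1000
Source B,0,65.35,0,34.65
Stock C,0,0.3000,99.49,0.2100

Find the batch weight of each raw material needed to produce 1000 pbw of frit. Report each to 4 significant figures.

Batch per 1000 pbw frit:
  Stock A: 210.3 pbw
  Source B: 118.7 pbw
  Stock C: 713.8 pbw
Total batch = 1043 pbw; LOI loss = 42.84 pbw; yield = 95.89%

Intermediates appear rounded to 4 significant digits alongside each step. Every computation carries full precision at all times; a single rounding produces every reported number — all derived quantities are recomputed from the batch weights at 1000 pbw of glass at full precision (the yield, net glass mass, totals, three oxide percentages, ignition loss) as quoted within the problem or the answer.
Oxide-by-oxide targets in 1000 pbw frit:
  ZrO2: 14.15% × 1000 = 141.5 pbw
  Al2O3: 7.971% × 1000 = 79.71 pbw
  SiO2: 77.88% × 1000 = 778.8 pbw
Verifying the oxide balance given the weights on record, versus the basis set out (delivered sums recover each target exact up to rounding of places):
  ZrO2: 210.3·0.6727 = 141.5 pbw (target 141.5 pbw)
  Al2O3: 118.7·0.6535 + 713.8·0.003000 = 79.71 pbw (target 79.71 pbw)
  SiO2: 210.3·0.3263 + 713.8·0.9949 = 778.8 pbw (target 778.8 pbw)
The glass-mass cross-check: Σ batch − LOI loss = 1000 pbw (summing oxide targets gives 1000 pbw; against the stated basis, 1000 pbw — a pure rounding effect).
Batch total: Σ batch = 1043 pbw; ignition loss, Σ(batch × LOI) = 42.84 pbw; yield = glass ÷ total batch = 95.89%.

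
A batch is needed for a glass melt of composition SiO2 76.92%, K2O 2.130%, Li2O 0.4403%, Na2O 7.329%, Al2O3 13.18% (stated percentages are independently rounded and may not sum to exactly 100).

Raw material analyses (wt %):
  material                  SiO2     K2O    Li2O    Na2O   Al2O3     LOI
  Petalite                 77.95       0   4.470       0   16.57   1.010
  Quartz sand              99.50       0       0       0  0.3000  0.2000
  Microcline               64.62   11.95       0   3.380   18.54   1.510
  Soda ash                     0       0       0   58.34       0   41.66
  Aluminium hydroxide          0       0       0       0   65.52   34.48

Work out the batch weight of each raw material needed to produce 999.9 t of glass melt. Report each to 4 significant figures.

Batch per 999.9 t glass melt:
  Petalite: 98.49 t
  Quartz sand: 580.1 t
  Microcline: 178.2 t
  Soda ash: 115.3 t
  Aluminium hydroxide: 123.1 t
Total batch = 1095 t; LOI loss = 95.32 t; yield = 91.30%

All arithmetic runs at full float precision in every operation — the intermediate values are displayed with 4-significant-digit rounding when written out — every reported figure is rounded a single time; all derived quantities (glass mass, totals, LOI, five oxide percentages, the yield) are carried in exact precision from the batch weights for 999.9 t of glass, as quoted within problem or answer.
Target oxide masses per 999.9 t glass melt:
  SiO2: 76.92% × 999.9 = 769.1 t
  K2O: 2.130% × 999.9 = 21.30 t
  Li2O: 0.4403% × 999.9 = 4.403 t
  Na2O: 7.329% × 999.9 = 73.28 t
  Al2O3: 13.18% × 999.9 = 131.8 t
Balance tally, oxide-wise, per the reported batch figures, under the basis named above (each sum matches its target mass net of answer rounding effects):
  SiO2: 98.49·0.7795 + 580.1·0.9950 + 178.2·0.6462 = 769.1 t (target 769.1 t)
  K2O: 178.2·0.1195 = 21.29 t (target 21.30 t)
  Li2O: 98.49·0.04470 = 4.403 t (target 4.403 t)
  Na2O: 178.2·0.03380 + 115.3·0.5834 = 73.29 t (target 73.28 t)
  Al2O3: 98.49·0.1657 + 580.1·0.003000 + 178.2·0.1854 + 123.1·0.6552 = 131.8 t (target 131.8 t)
Glass-mass sanity pass: total batch − LOI = 999.9 t (targets for the oxides total 999.9 t; with the basis standing at 999.9 t — any gap is answer rounding).
Adding the batch up: Σ batch = 1095 t; Σ batch·LOI gives LOI loss = 95.32 t; yield: glass divided by total = 91.30%.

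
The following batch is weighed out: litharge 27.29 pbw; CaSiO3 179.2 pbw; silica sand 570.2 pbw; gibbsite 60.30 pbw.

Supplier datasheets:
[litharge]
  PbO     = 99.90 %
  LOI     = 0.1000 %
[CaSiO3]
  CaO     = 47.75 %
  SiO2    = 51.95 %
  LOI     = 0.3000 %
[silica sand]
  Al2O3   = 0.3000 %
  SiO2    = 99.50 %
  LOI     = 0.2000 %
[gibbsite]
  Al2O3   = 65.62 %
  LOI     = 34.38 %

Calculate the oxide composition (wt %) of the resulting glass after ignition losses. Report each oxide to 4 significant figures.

Glass mass = 814.6 pbw (batch 837.0 − LOI 22.44).
Composition: Al2O3 5.068%, PbO 3.347%, CaO 10.50%, SiO2 81.08%

Intermediates are displayed with 4-significant-figure rounding in the working. The working math maintains full float precision throughout — every reported result carries a single rounding; all derived quantities, including the totals, yield, ignition loss, net glass mass, the four compositions, are re-derived starting from the weights on 814.6 pbw of glass in full float precision, exactly as shown in the problem or the answer.
Per-oxide mass from batch:
  Al2O3: 570.2·0.003000 + 60.30·0.6562 = 41.28 pbw
  PbO: 27.29·0.9990 = 27.26 pbw
  CaO: 179.2·0.4775 = 85.57 pbw
  SiO2: 179.2·0.5195 + 570.2·0.9950 = 660.4 pbw
LOI: 27.29·0.001000 + 179.2·0.003000 + 570.2·0.002000 + 60.30·0.3438 = 22.44 pbw
Glass mass = batch − LOI = 837.0 − 22.44 = 814.6 pbw (= Σ oxide masses)
wt % = oxide mass / glass mass × 100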